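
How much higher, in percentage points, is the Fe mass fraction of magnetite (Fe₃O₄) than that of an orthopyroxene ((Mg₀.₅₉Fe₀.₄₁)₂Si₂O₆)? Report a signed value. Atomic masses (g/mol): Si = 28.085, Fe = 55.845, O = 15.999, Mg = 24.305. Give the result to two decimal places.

Fe in Fe₃O₄: molar mass 231.531 g/mol; 3×55.845 = 167.535 g → 72.36 wt%.
Fe in (Mg₀.₅₉Fe₀.₄₁)₂Si₂O₆: molar mass 226.637 g/mol; 0.82×55.845 = 45.793 g → 20.21 wt%.
Difference = 72.36 − 20.21 = 52.15 percentage points.

52.15 percentage points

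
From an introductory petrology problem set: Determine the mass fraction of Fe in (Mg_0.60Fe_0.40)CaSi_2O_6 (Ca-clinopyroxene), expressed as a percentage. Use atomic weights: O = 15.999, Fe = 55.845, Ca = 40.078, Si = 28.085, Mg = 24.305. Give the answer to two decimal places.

9.75 mass %

M((Mg_0.60Fe_0.40)CaSi_2O_6) = 229.163 g/mol.
Fe contributes 0.40 × 55.845 = 22.338 g per mole.
22.338/229.163 = 0.0975 → 9.75%.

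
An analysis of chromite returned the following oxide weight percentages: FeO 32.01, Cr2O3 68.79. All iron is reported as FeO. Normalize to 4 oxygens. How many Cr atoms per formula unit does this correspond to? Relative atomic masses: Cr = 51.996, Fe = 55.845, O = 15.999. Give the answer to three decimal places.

2.008 Cr apfu

32.01 wt% FeO ÷ 71.844 g/mol = 0.44555 mol, giving 0.44555 Fe and 0.44555 O.
68.79 wt% Cr2O3 ÷ 151.989 g/mol = 0.45260 mol, giving 0.90520 Cr and 1.35780 O.
Oxygen sums to 1.80335; scaling by 4/1.80335 = 2.21809 puts the formula on 4 O.
Cr: 0.90520 × 2.21809 = 2.008 atoms per formula unit.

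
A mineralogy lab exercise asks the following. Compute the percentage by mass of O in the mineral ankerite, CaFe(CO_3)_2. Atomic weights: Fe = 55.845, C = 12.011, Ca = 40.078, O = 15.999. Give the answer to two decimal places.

44.45 weight percent

M(CaFe(CO_3)_2) = 215.939 g/mol.
O contributes 6 × 15.999 = 95.994 g per mole.
95.994/215.939 = 0.4445 → 44.45%.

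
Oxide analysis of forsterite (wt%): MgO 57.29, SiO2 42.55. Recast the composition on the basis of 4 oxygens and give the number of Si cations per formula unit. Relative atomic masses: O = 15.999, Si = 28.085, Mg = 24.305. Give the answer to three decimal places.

0.998 Si apfu

57.29 wt% MgO ÷ 40.304 g/mol = 1.42145 mol, giving 1.42145 Mg and 1.42145 O.
42.55 wt% SiO2 ÷ 60.083 g/mol = 0.70819 mol, giving 0.70819 Si and 1.41638 O.
Oxygen sums to 2.83783; scaling by 4/2.83783 = 1.40953 puts the formula on 4 O.
Si: 0.70819 × 1.40953 = 0.998 atoms per formula unit.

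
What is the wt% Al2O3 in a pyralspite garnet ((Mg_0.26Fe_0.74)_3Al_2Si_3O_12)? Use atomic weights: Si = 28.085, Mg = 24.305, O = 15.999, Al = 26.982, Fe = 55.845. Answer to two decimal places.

M((Mg_0.26Fe_0.74)_3Al_2Si_3O_12) = 473.141 g/mol; M(Al2O3) = 101.961 g/mol.
Moles Al2O3 per formula unit = 2 Al ÷ 2 = 1.0000.
Al2O3 fraction = (1.0000 × 101.961) / 473.141 = 101.961/473.141 = 0.2155.

21.55 wt%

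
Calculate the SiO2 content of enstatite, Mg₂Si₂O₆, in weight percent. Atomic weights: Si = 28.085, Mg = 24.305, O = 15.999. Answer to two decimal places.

59.85 wt%

Molar mass of Mg₂Si₂O₆ = 2×24.305 + 2×28.085 + 6×15.999 = 200.774 g/mol.
Each formula unit contains 2 Si, equivalent to 2/1 = 2.0000 mol SiO2.
M(SiO2) = 1×28.085 + 2×15.999 = 60.083 g/mol.
Mass of SiO2 per formula unit = 2.0000 × 60.083 = 120.166 g.
SiO2 wt% = 120.166 / 200.774 × 100 = 59.85%.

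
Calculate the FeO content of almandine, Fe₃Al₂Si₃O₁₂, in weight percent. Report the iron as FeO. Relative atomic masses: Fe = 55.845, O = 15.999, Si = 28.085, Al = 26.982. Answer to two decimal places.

43.30 wt%

Molar mass of Fe₃Al₂Si₃O₁₂ = 3·55.845 + 2·26.982 + 3·28.085 + 12·15.999 = 497.742 g/mol.
Each formula unit contains 3 Fe, equivalent to 3/1 = 3.0000 mol FeO.
M(FeO) = 1×55.845 + 1×15.999 = 71.844 g/mol.
Mass of FeO per formula unit = 3.0000 × 71.844 = 215.532 g.
FeO wt% = 215.532 / 497.742 × 100 = 43.30%.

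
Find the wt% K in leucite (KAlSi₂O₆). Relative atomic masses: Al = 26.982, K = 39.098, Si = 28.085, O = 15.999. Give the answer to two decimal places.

17.91 mass %

Molar mass of KAlSi₂O₆: 1×39.098 + 1×26.982 + 2×28.085 + 6×15.999 = 218.244 g/mol.
Mass of K per formula unit: 1 × 39.098 = 39.098 g.
Weight fraction K = 39.098 / 218.244 = 0.1791.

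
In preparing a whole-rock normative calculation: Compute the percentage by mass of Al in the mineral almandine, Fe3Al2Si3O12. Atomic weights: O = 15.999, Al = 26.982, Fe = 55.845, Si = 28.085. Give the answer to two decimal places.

Molar mass of Fe3Al2Si3O12: 3*55.845 + 2*26.982 + 3*28.085 + 12*15.999 = 497.742 g/mol.
Mass of Al per formula unit: 2 × 26.982 = 53.964 g.
Weight fraction Al = 53.964 / 497.742 = 0.1084.

10.84 weight percent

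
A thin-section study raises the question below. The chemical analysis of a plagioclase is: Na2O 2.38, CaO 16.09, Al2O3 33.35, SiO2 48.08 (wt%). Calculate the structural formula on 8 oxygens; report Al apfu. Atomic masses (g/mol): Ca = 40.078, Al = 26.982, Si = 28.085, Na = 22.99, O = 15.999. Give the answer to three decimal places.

Na2O: 2.38/61.979 = 0.03840 mol → 0.07680 mol Na, 0.03840 mol O.
CaO: 16.09/56.077 = 0.28693 mol → 0.28693 mol Ca, 0.28693 mol O.
Al2O3: 33.35/101.961 = 0.32709 mol → 0.65418 mol Al, 0.98127 mol O.
SiO2: 48.08/60.083 = 0.80023 mol → 0.80023 mol Si, 1.60046 mol O.
Total oxygen = 2.90706 mol. Normalization factor = 8/2.90706 = 2.75192.
Al per 8 O = 0.65418 × 2.75192 = 1.800.

1.800 Al apfu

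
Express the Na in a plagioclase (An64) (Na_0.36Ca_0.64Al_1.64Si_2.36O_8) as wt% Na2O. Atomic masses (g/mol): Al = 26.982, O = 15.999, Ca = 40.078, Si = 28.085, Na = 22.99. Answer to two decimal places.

M(Na_0.36Ca_0.64Al_1.64Si_2.36O_8) = 272.449 g/mol; M(Na2O) = 61.979 g/mol.
Moles Na2O per formula unit = 0.36 Na ÷ 2 = 0.1800.
Na2O fraction = (0.1800 × 61.979) / 272.449 = 11.156/272.449 = 0.0409.

4.09 wt%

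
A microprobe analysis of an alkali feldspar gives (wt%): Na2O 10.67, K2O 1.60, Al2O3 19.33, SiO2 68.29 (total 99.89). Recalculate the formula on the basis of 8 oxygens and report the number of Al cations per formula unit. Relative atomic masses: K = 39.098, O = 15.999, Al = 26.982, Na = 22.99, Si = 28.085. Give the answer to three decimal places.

10.67 wt% Na2O ÷ 61.979 g/mol = 0.17216 mol, giving 0.34432 Na and 0.17216 O.
1.60 wt% K2O ÷ 94.195 g/mol = 0.01699 mol, giving 0.03398 K and 0.01699 O.
19.33 wt% Al2O3 ÷ 101.961 g/mol = 0.18958 mol, giving 0.37916 Al and 0.56874 O.
68.29 wt% SiO2 ÷ 60.083 g/mol = 1.13659 mol, giving 1.13659 Si and 2.27318 O.
Oxygen sums to 3.03107; scaling by 8/3.03107 = 2.63933 puts the formula on 8 O.
Al: 0.37916 × 2.63933 = 1.001 atoms per formula unit.

1.001 Al apfu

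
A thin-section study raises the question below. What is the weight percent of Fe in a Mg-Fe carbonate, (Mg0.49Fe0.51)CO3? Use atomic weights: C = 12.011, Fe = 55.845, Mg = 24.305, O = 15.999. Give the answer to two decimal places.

28.37 mass %

Formula mass = 0.49·24.305 + 0.51·55.845 + 1·12.011 + 3·15.999 = 100.398 g/mol, of which 28.481 g is Fe.
So Fe makes up 28.481/100.398 = 0.2837 of the mass, i.e. 28.37%.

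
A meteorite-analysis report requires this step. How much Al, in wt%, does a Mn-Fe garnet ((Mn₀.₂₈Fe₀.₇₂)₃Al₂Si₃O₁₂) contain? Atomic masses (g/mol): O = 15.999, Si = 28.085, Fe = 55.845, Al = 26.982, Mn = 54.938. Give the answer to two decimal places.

10.86 wt%

M((Mn₀.₂₈Fe₀.₇₂)₃Al₂Si₃O₁₂) = 496.980 g/mol.
Al contributes 2 × 26.982 = 53.964 g per mole.
53.964/496.980 = 0.1086 → 10.86%.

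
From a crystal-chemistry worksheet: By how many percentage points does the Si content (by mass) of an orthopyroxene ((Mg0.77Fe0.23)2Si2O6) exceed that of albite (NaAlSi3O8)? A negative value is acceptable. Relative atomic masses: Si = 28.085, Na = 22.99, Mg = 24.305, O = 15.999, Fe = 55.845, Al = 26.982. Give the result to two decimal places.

M((Mg0.77Fe0.23)2Si2O6) = 215.282 g/mol, so wt% Si = 56.170/215.282 × 100 = 26.09%.
M(NaAlSi3O8) = 262.219 g/mol, so wt% Si = 84.255/262.219 × 100 = 32.13%.
26.09 − 32.13 = -6.04 pp.

-6.04 percentage points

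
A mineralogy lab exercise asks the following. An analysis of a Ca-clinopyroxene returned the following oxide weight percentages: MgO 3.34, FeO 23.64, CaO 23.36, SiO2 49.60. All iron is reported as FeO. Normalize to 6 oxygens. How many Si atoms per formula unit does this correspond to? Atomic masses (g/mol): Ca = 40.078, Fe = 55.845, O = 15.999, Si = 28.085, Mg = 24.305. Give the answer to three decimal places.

1.998 Si apfu

MgO: 3.34/40.304 = 0.08287 mol → 0.08287 mol Mg, 0.08287 mol O.
FeO: 23.64/71.844 = 0.32905 mol → 0.32905 mol Fe, 0.32905 mol O.
CaO: 23.36/56.077 = 0.41657 mol → 0.41657 mol Ca, 0.41657 mol O.
SiO2: 49.60/60.083 = 0.82552 mol → 0.82552 mol Si, 1.65104 mol O.
Total oxygen = 2.47953 mol. Normalization factor = 6/2.47953 = 2.41981.
Si per 6 O = 0.82552 × 2.41981 = 1.998.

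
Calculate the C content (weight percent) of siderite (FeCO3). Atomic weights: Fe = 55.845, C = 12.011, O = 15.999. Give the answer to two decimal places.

Formula mass = 1×55.845 + 1×12.011 + 3×15.999 = 115.853 g/mol, of which 12.011 g is C.
So C makes up 12.011/115.853 = 0.1037 of the mass, i.e. 10.37%.

10.37 weight percent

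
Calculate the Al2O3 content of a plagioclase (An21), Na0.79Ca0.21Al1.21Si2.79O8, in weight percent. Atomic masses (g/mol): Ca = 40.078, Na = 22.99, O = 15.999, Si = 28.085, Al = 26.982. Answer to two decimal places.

M(Na0.79Ca0.21Al1.21Si2.79O8) = 265.576 g/mol; M(Al2O3) = 101.961 g/mol.
Moles Al2O3 per formula unit = 1.21 Al ÷ 2 = 0.6050.
Al2O3 fraction = (0.6050 × 101.961) / 265.576 = 61.686/265.576 = 0.2323.

23.23 wt%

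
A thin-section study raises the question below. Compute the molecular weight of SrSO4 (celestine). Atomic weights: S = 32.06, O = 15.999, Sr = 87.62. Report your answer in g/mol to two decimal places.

183.68 g/mol

M = 1(87.62) + 1(32.06) + 4(15.999)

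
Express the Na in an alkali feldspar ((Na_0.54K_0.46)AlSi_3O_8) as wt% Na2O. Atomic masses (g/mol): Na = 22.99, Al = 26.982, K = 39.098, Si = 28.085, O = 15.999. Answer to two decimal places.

6.21 wt%

Molar mass of (Na_0.54K_0.46)AlSi_3O_8 = 0.54·22.99 + 0.46·39.098 + 1·26.982 + 3·28.085 + 8·15.999 = 269.629 g/mol.
Each formula unit contains 0.54 Na, equivalent to 0.54/2 = 0.2700 mol Na2O.
M(Na2O) = 2×22.99 + 1×15.999 = 61.979 g/mol.
Mass of Na2O per formula unit = 0.2700 × 61.979 = 16.734 g.
Na2O wt% = 16.734 / 269.629 × 100 = 6.21%.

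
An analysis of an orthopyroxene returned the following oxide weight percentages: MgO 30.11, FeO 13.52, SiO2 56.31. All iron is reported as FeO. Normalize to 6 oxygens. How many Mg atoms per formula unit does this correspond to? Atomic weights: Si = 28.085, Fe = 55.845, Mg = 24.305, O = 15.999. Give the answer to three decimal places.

1.595 Mg apfu

30.11 wt% MgO ÷ 40.304 g/mol = 0.74707 mol, giving 0.74707 Mg and 0.74707 O.
13.52 wt% FeO ÷ 71.844 g/mol = 0.18819 mol, giving 0.18819 Fe and 0.18819 O.
56.31 wt% SiO2 ÷ 60.083 g/mol = 0.93720 mol, giving 0.93720 Si and 1.87440 O.
Oxygen sums to 2.80966; scaling by 6/2.80966 = 2.13549 puts the formula on 6 O.
Mg: 0.74707 × 2.13549 = 1.595 atoms per formula unit.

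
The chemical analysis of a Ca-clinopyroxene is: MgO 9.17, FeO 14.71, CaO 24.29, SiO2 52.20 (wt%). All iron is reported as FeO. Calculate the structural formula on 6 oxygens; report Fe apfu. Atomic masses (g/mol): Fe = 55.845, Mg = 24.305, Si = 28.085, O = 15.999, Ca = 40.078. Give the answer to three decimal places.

9.17 wt% MgO ÷ 40.304 g/mol = 0.22752 mol, giving 0.22752 Mg and 0.22752 O.
14.71 wt% FeO ÷ 71.844 g/mol = 0.20475 mol, giving 0.20475 Fe and 0.20475 O.
24.29 wt% CaO ÷ 56.077 g/mol = 0.43315 mol, giving 0.43315 Ca and 0.43315 O.
52.20 wt% SiO2 ÷ 60.083 g/mol = 0.86880 mol, giving 0.86880 Si and 1.73760 O.
Oxygen sums to 2.60302; scaling by 6/2.60302 = 2.30501 puts the formula on 6 O.
Fe: 0.20475 × 2.30501 = 0.472 atoms per formula unit.

0.472 Fe apfu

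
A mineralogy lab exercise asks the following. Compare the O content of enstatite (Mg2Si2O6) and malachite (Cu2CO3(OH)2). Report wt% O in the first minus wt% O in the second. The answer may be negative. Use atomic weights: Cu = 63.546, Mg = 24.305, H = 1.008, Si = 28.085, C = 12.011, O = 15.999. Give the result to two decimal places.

11.63 percentage points

M(Mg2Si2O6) = 200.774 g/mol, so wt% O = 95.994/200.774 × 100 = 47.81%.
M(Cu2CO3(OH)2) = 221.114 g/mol, so wt% O = 79.995/221.114 × 100 = 36.18%.
47.81 − 36.18 = 11.63 pp.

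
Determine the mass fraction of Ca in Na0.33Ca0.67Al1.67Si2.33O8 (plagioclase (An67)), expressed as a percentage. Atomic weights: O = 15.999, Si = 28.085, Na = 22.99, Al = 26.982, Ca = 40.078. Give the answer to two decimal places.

Molar mass of Na0.33Ca0.67Al1.67Si2.33O8: 0.33·22.99 + 0.67·40.078 + 1.67·26.982 + 2.33·28.085 + 8·15.999 = 272.929 g/mol.
Mass of Ca per formula unit: 0.67 × 40.078 = 26.852 g.
Weight fraction Ca = 26.852 / 272.929 = 0.0984.

9.84 mass %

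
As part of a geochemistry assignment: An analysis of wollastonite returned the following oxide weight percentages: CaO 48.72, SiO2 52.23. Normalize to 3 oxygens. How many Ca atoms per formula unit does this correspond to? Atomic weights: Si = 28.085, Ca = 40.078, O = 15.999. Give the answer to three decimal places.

1.000 Ca apfu

CaO: 48.72/56.077 = 0.86881 mol → 0.86881 mol Ca, 0.86881 mol O.
SiO2: 52.23/60.083 = 0.86930 mol → 0.86930 mol Si, 1.73860 mol O.
Total oxygen = 2.60741 mol. Normalization factor = 3/2.60741 = 1.15057.
Ca per 3 O = 0.86881 × 1.15057 = 1.000.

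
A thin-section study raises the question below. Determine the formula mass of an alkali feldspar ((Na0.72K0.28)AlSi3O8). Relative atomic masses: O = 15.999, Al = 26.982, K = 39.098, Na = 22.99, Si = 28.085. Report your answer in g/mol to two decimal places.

The formula mass is the sum 0.72×22.99 + 0.28×39.098 + 1×26.982 + 3×28.085 + 8×15.999.

266.73 g/mol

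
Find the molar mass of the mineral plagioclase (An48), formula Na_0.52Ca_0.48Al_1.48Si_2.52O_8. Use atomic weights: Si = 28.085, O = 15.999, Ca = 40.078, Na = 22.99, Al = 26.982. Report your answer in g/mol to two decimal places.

269.89 g/mol

Na: 0.52 × 22.99 = 11.9548
Ca: 0.48 × 40.078 = 19.2374
Al: 1.48 × 26.982 = 39.9334
Si: 2.52 × 28.085 = 70.7742
O: 8 × 15.999 = 127.9920
Summing the contributions gives the formula mass.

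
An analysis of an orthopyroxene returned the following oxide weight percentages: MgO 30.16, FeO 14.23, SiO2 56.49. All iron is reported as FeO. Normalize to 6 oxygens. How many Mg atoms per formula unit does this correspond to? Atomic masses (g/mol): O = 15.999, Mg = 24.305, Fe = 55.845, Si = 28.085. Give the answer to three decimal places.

1.588 Mg apfu

30.16 wt% MgO ÷ 40.304 g/mol = 0.74831 mol, giving 0.74831 Mg and 0.74831 O.
14.23 wt% FeO ÷ 71.844 g/mol = 0.19807 mol, giving 0.19807 Fe and 0.19807 O.
56.49 wt% SiO2 ÷ 60.083 g/mol = 0.94020 mol, giving 0.94020 Si and 1.88040 O.
Oxygen sums to 2.82678; scaling by 6/2.82678 = 2.12256 puts the formula on 6 O.
Mg: 0.74831 × 2.12256 = 1.588 atoms per formula unit.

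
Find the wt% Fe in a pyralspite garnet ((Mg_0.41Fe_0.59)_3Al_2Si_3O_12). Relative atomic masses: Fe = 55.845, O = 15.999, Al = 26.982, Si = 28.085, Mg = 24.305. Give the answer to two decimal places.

21.54 mass %

M((Mg_0.41Fe_0.59)_3Al_2Si_3O_12) = 458.948 g/mol.
Fe contributes 1.77 × 55.845 = 98.846 g per mole.
98.846/458.948 = 0.2154 → 21.54%.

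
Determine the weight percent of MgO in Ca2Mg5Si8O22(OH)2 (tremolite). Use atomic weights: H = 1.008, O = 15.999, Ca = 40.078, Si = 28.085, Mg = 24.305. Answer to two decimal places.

24.81 wt%

Formula mass = 812.353 g/mol.
5 Mg → 5.0000 mol MgO per formula unit; M(MgO) = 40.304, so MgO mass = 201.520 g.
201.520/812.353 × 100 = 24.81 wt%.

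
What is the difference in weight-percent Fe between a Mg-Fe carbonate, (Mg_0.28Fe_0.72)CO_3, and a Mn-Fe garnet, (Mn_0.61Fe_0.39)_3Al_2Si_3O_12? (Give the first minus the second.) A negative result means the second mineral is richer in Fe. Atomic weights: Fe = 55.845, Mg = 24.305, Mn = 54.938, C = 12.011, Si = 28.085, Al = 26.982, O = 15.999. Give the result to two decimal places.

M((Mg_0.28Fe_0.72)CO_3) = 107.022 g/mol, so wt% Fe = 40.208/107.022 × 100 = 37.57%.
M((Mn_0.61Fe_0.39)_3Al_2Si_3O_12) = 496.082 g/mol, so wt% Fe = 65.339/496.082 × 100 = 13.17%.
37.57 − 13.17 = 24.40 pp.

24.40 percentage points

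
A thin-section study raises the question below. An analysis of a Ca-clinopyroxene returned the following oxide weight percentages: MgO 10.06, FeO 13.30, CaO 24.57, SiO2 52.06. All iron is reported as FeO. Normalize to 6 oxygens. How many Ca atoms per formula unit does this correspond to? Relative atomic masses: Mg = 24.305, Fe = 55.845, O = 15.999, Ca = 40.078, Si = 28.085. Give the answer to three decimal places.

MgO (M=40.304): mol = 0.24960; Mg = 0.24960, O = 0.24960.
FeO (M=71.844): mol = 0.18512; Fe = 0.18512, O = 0.18512.
CaO (M=56.077): mol = 0.43815; Ca = 0.43815, O = 0.43815.
SiO2 (M=60.083): mol = 0.86647; Si = 0.86647, O = 1.73294.
ΣO = 2.60581; factor = 6/ΣO = 2.30255.
Ca apfu = 0.43815 × 2.30255 = 1.009.

1.009 Ca apfu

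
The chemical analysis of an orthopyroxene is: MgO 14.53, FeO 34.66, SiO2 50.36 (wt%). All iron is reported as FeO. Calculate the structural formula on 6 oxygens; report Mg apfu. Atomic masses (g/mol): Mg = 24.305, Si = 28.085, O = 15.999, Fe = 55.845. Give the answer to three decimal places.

0.859 Mg apfu

14.53 wt% MgO ÷ 40.304 g/mol = 0.36051 mol, giving 0.36051 Mg and 0.36051 O.
34.66 wt% FeO ÷ 71.844 g/mol = 0.48243 mol, giving 0.48243 Fe and 0.48243 O.
50.36 wt% SiO2 ÷ 60.083 g/mol = 0.83817 mol, giving 0.83817 Si and 1.67634 O.
Oxygen sums to 2.51928; scaling by 6/2.51928 = 2.38163 puts the formula on 6 O.
Mg: 0.36051 × 2.38163 = 0.859 atoms per formula unit.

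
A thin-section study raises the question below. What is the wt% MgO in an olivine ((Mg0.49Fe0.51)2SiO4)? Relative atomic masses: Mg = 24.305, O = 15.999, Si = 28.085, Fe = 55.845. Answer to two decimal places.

22.85 wt%

Molar mass of (Mg0.49Fe0.51)2SiO4 = 0.98×24.305 + 1.02×55.845 + 1×28.085 + 4×15.999 = 172.862 g/mol.
Each formula unit contains 0.98 Mg, equivalent to 0.98/1 = 0.9800 mol MgO.
M(MgO) = 1×24.305 + 1×15.999 = 40.304 g/mol.
Mass of MgO per formula unit = 0.9800 × 40.304 = 39.498 g.
MgO wt% = 39.498 / 172.862 × 100 = 22.85%.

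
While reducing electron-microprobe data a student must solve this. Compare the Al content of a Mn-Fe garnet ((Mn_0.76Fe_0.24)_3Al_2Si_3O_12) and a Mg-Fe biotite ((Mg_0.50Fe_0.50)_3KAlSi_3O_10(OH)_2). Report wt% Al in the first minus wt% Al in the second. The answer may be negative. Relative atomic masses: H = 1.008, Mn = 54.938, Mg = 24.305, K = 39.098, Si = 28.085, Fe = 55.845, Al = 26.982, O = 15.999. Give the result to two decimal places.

5.08 percentage points

Al in (Mn_0.76Fe_0.24)_3Al_2Si_3O_12: molar mass 495.674 g/mol; 2×26.982 = 53.964 g → 10.89 wt%.
Al in (Mg_0.50Fe_0.50)_3KAlSi_3O_10(OH)_2: molar mass 464.564 g/mol; 1×26.982 = 26.982 g → 5.81 wt%.
Difference = 10.89 − 5.81 = 5.08 percentage points.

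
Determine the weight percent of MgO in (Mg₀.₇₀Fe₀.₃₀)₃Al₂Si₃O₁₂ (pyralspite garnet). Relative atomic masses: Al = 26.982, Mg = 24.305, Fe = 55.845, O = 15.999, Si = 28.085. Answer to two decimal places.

Formula mass = 431.508 g/mol.
2.10 Mg → 2.1000 mol MgO per formula unit; M(MgO) = 40.304, so MgO mass = 84.638 g.
84.638/431.508 × 100 = 19.61 wt%.

19.61 wt%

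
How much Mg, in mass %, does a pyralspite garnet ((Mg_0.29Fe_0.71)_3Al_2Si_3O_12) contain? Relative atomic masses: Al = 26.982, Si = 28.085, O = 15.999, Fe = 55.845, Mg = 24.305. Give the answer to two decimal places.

4.50 mass %

Formula mass = 0.87·24.305 + 2.13·55.845 + 2·26.982 + 3·28.085 + 12·15.999 = 470.302 g/mol, of which 21.145 g is Mg.
So Mg makes up 21.145/470.302 = 0.0450 of the mass, i.e. 4.50%.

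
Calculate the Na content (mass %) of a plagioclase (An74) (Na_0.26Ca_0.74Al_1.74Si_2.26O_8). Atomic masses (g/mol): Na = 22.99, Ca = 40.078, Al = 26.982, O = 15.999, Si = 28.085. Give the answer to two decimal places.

Molar mass of Na_0.26Ca_0.74Al_1.74Si_2.26O_8: 0.26×22.99 + 0.74×40.078 + 1.74×26.982 + 2.26×28.085 + 8×15.999 = 274.048 g/mol.
Mass of Na per formula unit: 0.26 × 22.99 = 5.977 g.
Weight fraction Na = 5.977 / 274.048 = 0.0218.

2.18 mass %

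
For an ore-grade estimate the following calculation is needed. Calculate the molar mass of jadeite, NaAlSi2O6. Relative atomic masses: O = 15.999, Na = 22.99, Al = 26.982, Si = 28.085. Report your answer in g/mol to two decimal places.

202.14 g/mol

The formula mass is the sum 1·22.99 + 1·26.982 + 2·28.085 + 6·15.999.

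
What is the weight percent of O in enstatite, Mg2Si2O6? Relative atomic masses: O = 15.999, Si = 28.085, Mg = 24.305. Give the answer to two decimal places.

Formula mass = 2×24.305 + 2×28.085 + 6×15.999 = 200.774 g/mol, of which 95.994 g is O.
So O makes up 95.994/200.774 = 0.4781 of the mass, i.e. 47.81%.

47.81 wt%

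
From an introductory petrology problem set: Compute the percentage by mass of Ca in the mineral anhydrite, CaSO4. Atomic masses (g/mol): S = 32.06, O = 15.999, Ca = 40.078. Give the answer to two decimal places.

M(CaSO4) = 136.134 g/mol.
Ca contributes 1 × 40.078 = 40.078 g per mole.
40.078/136.134 = 0.2944 → 29.44%.

29.44 mass %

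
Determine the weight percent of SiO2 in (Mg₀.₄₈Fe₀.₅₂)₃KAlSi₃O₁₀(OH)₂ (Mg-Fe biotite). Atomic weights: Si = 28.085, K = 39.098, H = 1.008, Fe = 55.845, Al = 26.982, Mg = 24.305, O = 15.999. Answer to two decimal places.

38.64 wt%

M((Mg₀.₄₈Fe₀.₅₂)₃KAlSi₃O₁₀(OH)₂) = 466.456 g/mol; M(SiO2) = 60.083 g/mol.
Moles SiO2 per formula unit = 3 Si ÷ 1 = 3.0000.
SiO2 fraction = (3.0000 × 60.083) / 466.456 = 180.249/466.456 = 0.3864.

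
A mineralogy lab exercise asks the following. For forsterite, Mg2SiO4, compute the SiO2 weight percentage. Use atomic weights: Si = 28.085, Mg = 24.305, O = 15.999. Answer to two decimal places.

Molar mass of Mg2SiO4 = 2*24.305 + 1*28.085 + 4*15.999 = 140.691 g/mol.
Each formula unit contains 1 Si, equivalent to 1/1 = 1.0000 mol SiO2.
M(SiO2) = 1×28.085 + 2×15.999 = 60.083 g/mol.
Mass of SiO2 per formula unit = 1.0000 × 60.083 = 60.083 g.
SiO2 wt% = 60.083 / 140.691 × 100 = 42.71%.

42.71 wt%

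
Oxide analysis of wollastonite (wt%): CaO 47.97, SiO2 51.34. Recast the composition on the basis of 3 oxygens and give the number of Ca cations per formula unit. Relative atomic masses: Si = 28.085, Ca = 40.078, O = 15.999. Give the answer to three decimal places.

CaO: 47.97/56.077 = 0.85543 mol → 0.85543 mol Ca, 0.85543 mol O.
SiO2: 51.34/60.083 = 0.85448 mol → 0.85448 mol Si, 1.70896 mol O.
Total oxygen = 2.56439 mol. Normalization factor = 3/2.56439 = 1.16987.
Ca per 3 O = 0.85543 × 1.16987 = 1.001.

1.001 Ca apfu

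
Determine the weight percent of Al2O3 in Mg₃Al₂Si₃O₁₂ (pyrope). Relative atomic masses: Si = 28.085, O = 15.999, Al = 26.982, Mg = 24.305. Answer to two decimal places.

Formula mass = 403.122 g/mol.
2 Al → 1.0000 mol Al2O3 per formula unit; M(Al2O3) = 101.961, so Al2O3 mass = 101.961 g.
101.961/403.122 × 100 = 25.29 wt%.

25.29 wt%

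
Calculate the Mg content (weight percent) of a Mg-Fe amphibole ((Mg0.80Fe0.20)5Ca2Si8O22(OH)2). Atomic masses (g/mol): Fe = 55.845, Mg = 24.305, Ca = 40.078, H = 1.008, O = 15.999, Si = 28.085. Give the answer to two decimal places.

11.52 weight percent

Formula mass = 4*24.305 + 1*55.845 + 2*40.078 + 8*28.085 + 24*15.999 + 2*1.008 = 843.893 g/mol, of which 97.220 g is Mg.
So Mg makes up 97.220/843.893 = 0.1152 of the mass, i.e. 11.52%.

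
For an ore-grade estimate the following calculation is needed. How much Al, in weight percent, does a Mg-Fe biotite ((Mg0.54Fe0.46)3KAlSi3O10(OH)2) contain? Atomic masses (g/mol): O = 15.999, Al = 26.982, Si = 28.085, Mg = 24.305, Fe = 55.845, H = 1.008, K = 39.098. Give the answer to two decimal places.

5.86 weight percent

M((Mg0.54Fe0.46)3KAlSi3O10(OH)2) = 460.779 g/mol.
Al contributes 1 × 26.982 = 26.982 g per mole.
26.982/460.779 = 0.0586 → 5.86%.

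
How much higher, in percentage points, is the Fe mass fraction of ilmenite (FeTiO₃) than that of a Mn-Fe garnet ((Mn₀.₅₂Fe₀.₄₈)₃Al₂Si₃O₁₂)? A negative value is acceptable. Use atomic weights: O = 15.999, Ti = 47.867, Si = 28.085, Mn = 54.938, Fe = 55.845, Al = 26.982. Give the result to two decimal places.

20.61 percentage points

Fe in FeTiO₃: molar mass 151.709 g/mol; 1×55.845 = 55.845 g → 36.81 wt%.
Fe in (Mn₀.₅₂Fe₀.₄₈)₃Al₂Si₃O₁₂: molar mass 496.327 g/mol; 1.44×55.845 = 80.417 g → 16.20 wt%.
Difference = 36.81 − 16.20 = 20.61 percentage points.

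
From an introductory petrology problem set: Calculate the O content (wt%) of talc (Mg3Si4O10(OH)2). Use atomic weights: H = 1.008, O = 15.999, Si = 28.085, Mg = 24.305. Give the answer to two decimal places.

Formula mass = 3×24.305 + 4×28.085 + 12×15.999 + 2×1.008 = 379.259 g/mol, of which 191.988 g is O.
So O makes up 191.988/379.259 = 0.5062 of the mass, i.e. 50.62%.

50.62 wt%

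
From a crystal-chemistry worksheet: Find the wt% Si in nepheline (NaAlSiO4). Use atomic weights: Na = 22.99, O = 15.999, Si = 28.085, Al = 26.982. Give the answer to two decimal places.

Formula mass = 1×22.99 + 1×26.982 + 1×28.085 + 4×15.999 = 142.053 g/mol, of which 28.085 g is Si.
So Si makes up 28.085/142.053 = 0.1977 of the mass, i.e. 19.77%.

19.77 wt%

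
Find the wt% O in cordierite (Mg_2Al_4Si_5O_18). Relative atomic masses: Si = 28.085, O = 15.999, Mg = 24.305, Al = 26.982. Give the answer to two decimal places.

49.23 wt%

Formula mass = 2×24.305 + 4×26.982 + 5×28.085 + 18×15.999 = 584.945 g/mol, of which 287.982 g is O.
So O makes up 287.982/584.945 = 0.4923 of the mass, i.e. 49.23%.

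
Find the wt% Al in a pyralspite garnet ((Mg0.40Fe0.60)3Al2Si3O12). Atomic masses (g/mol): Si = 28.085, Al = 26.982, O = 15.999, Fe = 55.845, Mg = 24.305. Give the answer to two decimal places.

11.73 weight percent

Formula mass = 1.20·24.305 + 1.80·55.845 + 2·26.982 + 3·28.085 + 12·15.999 = 459.894 g/mol, of which 53.964 g is Al.
So Al makes up 53.964/459.894 = 0.1173 of the mass, i.e. 11.73%.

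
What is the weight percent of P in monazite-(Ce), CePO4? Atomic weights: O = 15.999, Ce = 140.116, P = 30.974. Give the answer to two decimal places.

Formula mass = 1*140.116 + 1*30.974 + 4*15.999 = 235.086 g/mol, of which 30.974 g is P.
So P makes up 30.974/235.086 = 0.1318 of the mass, i.e. 13.18%.

13.18 wt%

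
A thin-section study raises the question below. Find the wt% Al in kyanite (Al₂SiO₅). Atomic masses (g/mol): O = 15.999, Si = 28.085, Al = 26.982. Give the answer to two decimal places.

33.30 weight percent

Molar mass of Al₂SiO₅: 2*26.982 + 1*28.085 + 5*15.999 = 162.044 g/mol.
Mass of Al per formula unit: 2 × 26.982 = 53.964 g.
Weight fraction Al = 53.964 / 162.044 = 0.3330.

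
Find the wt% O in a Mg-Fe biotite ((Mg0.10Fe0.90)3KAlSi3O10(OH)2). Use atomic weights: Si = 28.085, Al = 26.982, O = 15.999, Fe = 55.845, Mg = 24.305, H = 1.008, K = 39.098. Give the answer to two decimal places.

M((Mg0.10Fe0.90)3KAlSi3O10(OH)2) = 502.412 g/mol.
O contributes 12 × 15.999 = 191.988 g per mole.
191.988/502.412 = 0.3821 → 38.21%.

38.21 wt%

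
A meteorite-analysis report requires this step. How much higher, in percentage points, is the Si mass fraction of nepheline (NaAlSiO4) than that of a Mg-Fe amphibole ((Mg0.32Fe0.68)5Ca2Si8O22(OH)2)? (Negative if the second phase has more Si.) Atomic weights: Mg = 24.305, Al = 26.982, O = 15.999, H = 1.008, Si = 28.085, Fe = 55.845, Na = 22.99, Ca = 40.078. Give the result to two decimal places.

First mineral: 28.085 g Si in 142.053 g formula = 19.77 wt% Si.
Second mineral: 224.680 g Si in 919.589 g formula = 24.43 wt% Si.
19.77% − 24.43% gives a difference of -4.66 percentage points.

-4.66 percentage points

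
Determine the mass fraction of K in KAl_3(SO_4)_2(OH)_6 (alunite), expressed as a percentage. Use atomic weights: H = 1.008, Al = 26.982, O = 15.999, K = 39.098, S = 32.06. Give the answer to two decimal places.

Molar mass of KAl_3(SO_4)_2(OH)_6: 1·39.098 + 3·26.982 + 2·32.06 + 14·15.999 + 6·1.008 = 414.198 g/mol.
Mass of K per formula unit: 1 × 39.098 = 39.098 g.
Weight fraction K = 39.098 / 414.198 = 0.0944.

9.44 wt%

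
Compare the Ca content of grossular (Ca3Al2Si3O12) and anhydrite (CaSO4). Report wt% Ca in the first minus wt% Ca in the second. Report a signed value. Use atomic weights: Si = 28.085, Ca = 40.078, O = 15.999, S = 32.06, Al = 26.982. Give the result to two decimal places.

-2.75 percentage points

First mineral: 120.234 g Ca in 450.441 g formula = 26.69 wt% Ca.
Second mineral: 40.078 g Ca in 136.134 g formula = 29.44 wt% Ca.
26.69% − 29.44% gives a difference of -2.75 percentage points.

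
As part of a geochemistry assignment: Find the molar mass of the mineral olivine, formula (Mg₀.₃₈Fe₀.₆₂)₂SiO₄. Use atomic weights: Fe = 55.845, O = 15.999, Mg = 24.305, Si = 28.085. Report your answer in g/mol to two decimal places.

The formula mass is the sum 0.76(24.305) + 1.24(55.845) + 1(28.085) + 4(15.999).

179.80 g/mol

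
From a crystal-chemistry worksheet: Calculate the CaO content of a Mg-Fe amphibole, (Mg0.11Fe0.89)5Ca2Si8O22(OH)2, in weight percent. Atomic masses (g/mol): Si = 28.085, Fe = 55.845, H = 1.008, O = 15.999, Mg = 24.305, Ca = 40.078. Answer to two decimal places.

Formula mass = 952.706 g/mol.
2 Ca → 2.0000 mol CaO per formula unit; M(CaO) = 56.077, so CaO mass = 112.154 g.
112.154/952.706 × 100 = 11.77 wt%.

11.77 wt%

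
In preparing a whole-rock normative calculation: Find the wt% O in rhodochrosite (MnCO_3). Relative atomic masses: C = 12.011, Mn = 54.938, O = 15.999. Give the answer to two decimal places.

41.76 weight percent

M(MnCO_3) = 114.946 g/mol.
O contributes 3 × 15.999 = 47.997 g per mole.
47.997/114.946 = 0.4176 → 41.76%.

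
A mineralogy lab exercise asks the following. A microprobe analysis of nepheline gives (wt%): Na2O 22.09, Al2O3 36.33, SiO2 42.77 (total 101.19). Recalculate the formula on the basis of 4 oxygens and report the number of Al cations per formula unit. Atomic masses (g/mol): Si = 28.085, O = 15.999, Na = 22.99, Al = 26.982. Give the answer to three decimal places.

Na2O (M=61.979): mol = 0.35641; Na = 0.71282, O = 0.35641.
Al2O3 (M=101.961): mol = 0.35631; Al = 0.71262, O = 1.06893.
SiO2 (M=60.083): mol = 0.71185; Si = 0.71185, O = 1.42370.
ΣO = 2.84904; factor = 4/ΣO = 1.40398.
Al apfu = 0.71262 × 1.40398 = 1.001.

1.001 Al apfu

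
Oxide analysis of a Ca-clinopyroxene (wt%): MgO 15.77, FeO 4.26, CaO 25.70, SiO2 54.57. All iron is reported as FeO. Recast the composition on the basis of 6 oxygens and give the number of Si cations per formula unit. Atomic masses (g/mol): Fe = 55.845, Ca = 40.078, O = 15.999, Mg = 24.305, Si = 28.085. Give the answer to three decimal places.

MgO (M=40.304): mol = 0.39128; Mg = 0.39128, O = 0.39128.
FeO (M=71.844): mol = 0.05930; Fe = 0.05930, O = 0.05930.
CaO (M=56.077): mol = 0.45830; Ca = 0.45830, O = 0.45830.
SiO2 (M=60.083): mol = 0.90824; Si = 0.90824, O = 1.81648.
ΣO = 2.72536; factor = 6/ΣO = 2.20154.
Si apfu = 0.90824 × 2.20154 = 2.000.

2.000 Si apfu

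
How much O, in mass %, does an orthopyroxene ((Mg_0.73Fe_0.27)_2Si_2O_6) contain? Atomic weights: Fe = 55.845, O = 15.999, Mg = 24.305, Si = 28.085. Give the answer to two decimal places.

44.07 mass %

Formula mass = 1.46×24.305 + 0.54×55.845 + 2×28.085 + 6×15.999 = 217.806 g/mol, of which 95.994 g is O.
So O makes up 95.994/217.806 = 0.4407 of the mass, i.e. 44.07%.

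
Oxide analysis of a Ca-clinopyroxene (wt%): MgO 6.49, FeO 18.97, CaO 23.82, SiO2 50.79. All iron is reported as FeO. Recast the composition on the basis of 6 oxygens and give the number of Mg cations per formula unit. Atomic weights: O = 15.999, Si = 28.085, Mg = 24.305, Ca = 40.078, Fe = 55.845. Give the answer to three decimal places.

0.380 Mg apfu

MgO (M=40.304): mol = 0.16103; Mg = 0.16103, O = 0.16103.
FeO (M=71.844): mol = 0.26404; Fe = 0.26404, O = 0.26404.
CaO (M=56.077): mol = 0.42477; Ca = 0.42477, O = 0.42477.
SiO2 (M=60.083): mol = 0.84533; Si = 0.84533, O = 1.69066.
ΣO = 2.54050; factor = 6/ΣO = 2.36174.
Mg apfu = 0.16103 × 2.36174 = 0.380.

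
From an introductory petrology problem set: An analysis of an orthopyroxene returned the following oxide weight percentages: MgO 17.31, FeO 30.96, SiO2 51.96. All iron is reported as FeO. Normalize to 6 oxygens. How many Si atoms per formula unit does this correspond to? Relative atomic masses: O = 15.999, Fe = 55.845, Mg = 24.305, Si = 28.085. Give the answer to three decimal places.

2.003 Si apfu

17.31 wt% MgO ÷ 40.304 g/mol = 0.42949 mol, giving 0.42949 Mg and 0.42949 O.
30.96 wt% FeO ÷ 71.844 g/mol = 0.43093 mol, giving 0.43093 Fe and 0.43093 O.
51.96 wt% SiO2 ÷ 60.083 g/mol = 0.86480 mol, giving 0.86480 Si and 1.72960 O.
Oxygen sums to 2.59002; scaling by 6/2.59002 = 2.31658 puts the formula on 6 O.
Si: 0.86480 × 2.31658 = 2.003 atoms per formula unit.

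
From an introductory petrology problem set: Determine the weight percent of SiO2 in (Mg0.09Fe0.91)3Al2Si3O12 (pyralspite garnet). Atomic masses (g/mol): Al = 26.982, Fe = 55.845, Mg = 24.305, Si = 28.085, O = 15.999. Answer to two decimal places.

M((Mg0.09Fe0.91)3Al2Si3O12) = 489.226 g/mol; M(SiO2) = 60.083 g/mol.
Moles SiO2 per formula unit = 3 Si ÷ 1 = 3.0000.
SiO2 fraction = (3.0000 × 60.083) / 489.226 = 180.249/489.226 = 0.3684.

36.84 wt%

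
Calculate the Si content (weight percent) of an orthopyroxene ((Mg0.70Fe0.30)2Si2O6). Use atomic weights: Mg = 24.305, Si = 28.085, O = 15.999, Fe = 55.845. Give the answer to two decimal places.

M((Mg0.70Fe0.30)2Si2O6) = 219.698 g/mol.
Si contributes 2 × 28.085 = 56.170 g per mole.
56.170/219.698 = 0.2557 → 25.57%.

25.57 weight percent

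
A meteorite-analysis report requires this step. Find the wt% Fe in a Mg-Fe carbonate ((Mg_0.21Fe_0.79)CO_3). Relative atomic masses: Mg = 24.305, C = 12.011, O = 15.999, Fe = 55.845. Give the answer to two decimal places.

40.39 weight percent

M((Mg_0.21Fe_0.79)CO_3) = 109.230 g/mol.
Fe contributes 0.79 × 55.845 = 44.118 g per mole.
44.118/109.230 = 0.4039 → 40.39%.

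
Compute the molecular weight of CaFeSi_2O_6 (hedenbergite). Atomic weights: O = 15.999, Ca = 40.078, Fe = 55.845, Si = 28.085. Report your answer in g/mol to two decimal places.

The formula mass is the sum 1·40.078 + 1·55.845 + 2·28.085 + 6·15.999.

248.09 g/mol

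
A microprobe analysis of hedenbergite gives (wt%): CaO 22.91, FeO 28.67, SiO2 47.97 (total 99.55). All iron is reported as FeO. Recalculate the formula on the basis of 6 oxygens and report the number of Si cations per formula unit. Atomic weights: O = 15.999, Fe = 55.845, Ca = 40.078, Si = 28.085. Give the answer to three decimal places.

CaO: 22.91/56.077 = 0.40855 mol → 0.40855 mol Ca, 0.40855 mol O.
FeO: 28.67/71.844 = 0.39906 mol → 0.39906 mol Fe, 0.39906 mol O.
SiO2: 47.97/60.083 = 0.79840 mol → 0.79840 mol Si, 1.59680 mol O.
Total oxygen = 2.40441 mol. Normalization factor = 6/2.40441 = 2.49541.
Si per 6 O = 0.79840 × 2.49541 = 1.992.

1.992 Si apfu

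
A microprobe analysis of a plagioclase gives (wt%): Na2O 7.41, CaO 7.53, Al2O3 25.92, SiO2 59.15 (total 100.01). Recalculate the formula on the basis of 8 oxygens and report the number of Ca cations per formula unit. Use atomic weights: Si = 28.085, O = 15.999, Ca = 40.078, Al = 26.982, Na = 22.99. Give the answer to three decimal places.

Na2O: 7.41/61.979 = 0.11956 mol → 0.23912 mol Na, 0.11956 mol O.
CaO: 7.53/56.077 = 0.13428 mol → 0.13428 mol Ca, 0.13428 mol O.
Al2O3: 25.92/101.961 = 0.25421 mol → 0.50842 mol Al, 0.76263 mol O.
SiO2: 59.15/60.083 = 0.98447 mol → 0.98447 mol Si, 1.96894 mol O.
Total oxygen = 2.98541 mol. Normalization factor = 8/2.98541 = 2.67970.
Ca per 8 O = 0.13428 × 2.67970 = 0.360.

0.360 Ca apfu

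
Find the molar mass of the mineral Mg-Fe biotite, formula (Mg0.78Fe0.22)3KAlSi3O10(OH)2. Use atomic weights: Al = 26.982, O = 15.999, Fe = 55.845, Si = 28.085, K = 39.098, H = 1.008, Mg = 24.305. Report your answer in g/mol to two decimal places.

The formula mass is the sum 2.34(24.305) + 0.66(55.845) + 1(39.098) + 1(26.982) + 3(28.085) + 12(15.999) + 2(1.008).

438.07 g/mol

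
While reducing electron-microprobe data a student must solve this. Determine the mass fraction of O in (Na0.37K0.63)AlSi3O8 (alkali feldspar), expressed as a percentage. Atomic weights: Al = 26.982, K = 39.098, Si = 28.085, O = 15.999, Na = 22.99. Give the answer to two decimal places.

M((Na0.37K0.63)AlSi3O8) = 272.367 g/mol.
O contributes 8 × 15.999 = 127.992 g per mole.
127.992/272.367 = 0.4699 → 46.99%.

46.99 wt%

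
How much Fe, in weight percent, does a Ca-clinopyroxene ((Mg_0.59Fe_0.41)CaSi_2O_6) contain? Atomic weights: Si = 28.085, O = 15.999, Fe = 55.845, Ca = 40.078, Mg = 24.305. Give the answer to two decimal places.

9.98 weight percent

M((Mg_0.59Fe_0.41)CaSi_2O_6) = 229.478 g/mol.
Fe contributes 0.41 × 55.845 = 22.896 g per mole.
22.896/229.478 = 0.0998 → 9.98%.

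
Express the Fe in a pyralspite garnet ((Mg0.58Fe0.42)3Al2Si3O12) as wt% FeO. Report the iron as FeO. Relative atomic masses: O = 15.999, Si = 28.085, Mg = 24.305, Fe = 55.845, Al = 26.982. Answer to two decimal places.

20.44 wt%

Molar mass of (Mg0.58Fe0.42)3Al2Si3O12 = 1.74×24.305 + 1.26×55.845 + 2×26.982 + 3×28.085 + 12×15.999 = 442.862 g/mol.
Each formula unit contains 1.26 Fe, equivalent to 1.26/1 = 1.2600 mol FeO.
M(FeO) = 1×55.845 + 1×15.999 = 71.844 g/mol.
Mass of FeO per formula unit = 1.2600 × 71.844 = 90.523 g.
FeO wt% = 90.523 / 442.862 × 100 = 20.44%.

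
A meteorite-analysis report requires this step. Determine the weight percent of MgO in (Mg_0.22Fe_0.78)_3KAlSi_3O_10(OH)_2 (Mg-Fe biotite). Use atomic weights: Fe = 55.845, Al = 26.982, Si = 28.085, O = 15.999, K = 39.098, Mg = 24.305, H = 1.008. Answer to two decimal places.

5.42 wt%

Molar mass of (Mg_0.22Fe_0.78)_3KAlSi_3O_10(OH)_2 = 0.66*24.305 + 2.34*55.845 + 1*39.098 + 1*26.982 + 3*28.085 + 12*15.999 + 2*1.008 = 491.058 g/mol.
Each formula unit contains 0.66 Mg, equivalent to 0.66/1 = 0.6600 mol MgO.
M(MgO) = 1×24.305 + 1×15.999 = 40.304 g/mol.
Mass of MgO per formula unit = 0.6600 × 40.304 = 26.601 g.
MgO wt% = 26.601 / 491.058 × 100 = 5.42%.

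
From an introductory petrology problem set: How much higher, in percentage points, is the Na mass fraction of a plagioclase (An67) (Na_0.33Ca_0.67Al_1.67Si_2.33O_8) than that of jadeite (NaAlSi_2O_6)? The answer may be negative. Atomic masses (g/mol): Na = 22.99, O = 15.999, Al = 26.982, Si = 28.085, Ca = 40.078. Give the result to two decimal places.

Na in Na_0.33Ca_0.67Al_1.67Si_2.33O_8: molar mass 272.929 g/mol; 0.33×22.99 = 7.587 g → 2.78 wt%.
Na in NaAlSi_2O_6: molar mass 202.136 g/mol; 1×22.99 = 22.990 g → 11.37 wt%.
Difference = 2.78 − 11.37 = -8.59 percentage points.

-8.59 percentage points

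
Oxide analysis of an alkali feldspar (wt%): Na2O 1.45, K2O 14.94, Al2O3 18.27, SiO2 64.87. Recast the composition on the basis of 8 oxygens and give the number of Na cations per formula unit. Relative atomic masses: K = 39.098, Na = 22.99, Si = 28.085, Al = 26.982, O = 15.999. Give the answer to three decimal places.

1.45 wt% Na2O ÷ 61.979 g/mol = 0.02340 mol, giving 0.04680 Na and 0.02340 O.
14.94 wt% K2O ÷ 94.195 g/mol = 0.15861 mol, giving 0.31722 K and 0.15861 O.
18.27 wt% Al2O3 ÷ 101.961 g/mol = 0.17919 mol, giving 0.35838 Al and 0.53757 O.
64.87 wt% SiO2 ÷ 60.083 g/mol = 1.07967 mol, giving 1.07967 Si and 2.15934 O.
Oxygen sums to 2.87892; scaling by 8/2.87892 = 2.77882 puts the formula on 8 O.
Na: 0.04680 × 2.77882 = 0.130 atoms per formula unit.

0.130 Na apfu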